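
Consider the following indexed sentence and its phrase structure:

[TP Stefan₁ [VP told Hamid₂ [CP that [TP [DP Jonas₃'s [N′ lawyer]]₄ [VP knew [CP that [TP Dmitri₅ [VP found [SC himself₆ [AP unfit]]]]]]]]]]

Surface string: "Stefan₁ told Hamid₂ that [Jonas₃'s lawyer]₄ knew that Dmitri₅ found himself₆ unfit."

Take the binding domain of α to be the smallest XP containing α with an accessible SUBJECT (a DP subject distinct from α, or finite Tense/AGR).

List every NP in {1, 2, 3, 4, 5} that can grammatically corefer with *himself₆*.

*himself* is an anaphor, so Principle A applies: it must be bound in its binding domain.
Binding domain of *himself₆*: the embedded TP, whose subject is Dmitri₅.
*Stefan₁* c-commands the anaphor but is outside its binding domain → cannot satisfy Principle A.
*Hamid₂* c-commands the anaphor but is outside its binding domain → cannot satisfy Principle A.
*Jonas₃* does not c-command the anaphor → cannot bind it.
*[Jonas₃'s lawyer]₄* c-commands the anaphor but is outside its binding domain → cannot satisfy Principle A.
*Dmitri₅* c-commands the anaphor within its binding domain → licit binder.

{5}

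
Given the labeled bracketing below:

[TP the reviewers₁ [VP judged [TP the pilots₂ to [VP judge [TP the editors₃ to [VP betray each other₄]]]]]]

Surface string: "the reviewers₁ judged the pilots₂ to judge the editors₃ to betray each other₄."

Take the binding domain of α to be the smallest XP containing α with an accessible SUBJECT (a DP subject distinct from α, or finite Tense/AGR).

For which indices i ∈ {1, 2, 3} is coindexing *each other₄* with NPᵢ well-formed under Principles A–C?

*each other* is an anaphor, so Principle A applies: it must be bound in its binding domain.
Binding domain of *each other₄*: the embedded TP, whose subject is the editors₃.
*the reviewers₁* c-commands the anaphor but is outside its binding domain → cannot satisfy Principle A.
*the pilots₂* c-commands the anaphor but is outside its binding domain → cannot satisfy Principle A.
*the editors₃* c-commands the anaphor within its binding domain → licit binder.

{3}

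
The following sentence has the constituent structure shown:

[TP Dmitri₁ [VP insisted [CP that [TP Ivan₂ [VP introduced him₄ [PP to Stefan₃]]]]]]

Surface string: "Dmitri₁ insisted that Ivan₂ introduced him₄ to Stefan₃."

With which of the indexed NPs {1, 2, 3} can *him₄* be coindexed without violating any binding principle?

*him* is a pronoun, so Principle B applies: it must be free in its binding domain.
Binding domain of *him₄*: the embedded TP, whose subject is Ivan₂.
*Dmitri₁* c-commands the pronoun but from outside its binding domain, and is not c-commanded by it → coindexation permitted.
*Ivan₂* c-commands the pronoun within its binding domain → coindexation would violate Principle B.
*Stefan₃*: the pronoun c-commands this R-expression → coindexation would violate Principle C on *Stefan₃*.

{1}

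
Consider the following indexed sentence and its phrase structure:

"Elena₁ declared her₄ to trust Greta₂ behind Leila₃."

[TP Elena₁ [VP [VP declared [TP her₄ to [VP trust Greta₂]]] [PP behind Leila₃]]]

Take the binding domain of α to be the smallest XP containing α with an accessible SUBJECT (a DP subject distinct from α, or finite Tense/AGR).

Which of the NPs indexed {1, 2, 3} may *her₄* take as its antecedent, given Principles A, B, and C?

{3}

*her* is a pronoun, so Principle B applies: it must be free in its binding domain.
Binding domain of *her₄*: the matrix TP, whose subject is Elena₁.
*Elena₁* c-commands the pronoun within its binding domain → coindexation would violate Principle B.
*Greta₂*: the pronoun c-commands this R-expression → coindexation would violate Principle C on *Greta₂*.
*Leila₃* and the pronoun do not c-command one another → neither Principle B nor Principle C is at stake; coindexation permitted.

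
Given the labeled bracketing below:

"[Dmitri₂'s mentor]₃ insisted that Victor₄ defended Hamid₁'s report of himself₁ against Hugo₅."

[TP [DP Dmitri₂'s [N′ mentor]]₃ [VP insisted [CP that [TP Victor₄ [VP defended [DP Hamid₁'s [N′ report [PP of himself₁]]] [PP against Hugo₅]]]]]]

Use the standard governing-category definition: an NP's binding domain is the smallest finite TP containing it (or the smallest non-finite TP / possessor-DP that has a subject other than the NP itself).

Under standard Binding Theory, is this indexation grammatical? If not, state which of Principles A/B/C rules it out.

grammatical

The two coindexed NPs are *Hamid₁* and *himself₁*.
*himself₁* is an anaphor; its binding domain is the possessed DP, whose subject is Hamid₁. *Hamid₁* c-commands it within that domain and shares its index, so Principle A is satisfied.
*Hamid₁* is an R-expression; *himself₁* does not c-command it, and no other NP shares its index, so Principle C is satisfied.
All principles are respected.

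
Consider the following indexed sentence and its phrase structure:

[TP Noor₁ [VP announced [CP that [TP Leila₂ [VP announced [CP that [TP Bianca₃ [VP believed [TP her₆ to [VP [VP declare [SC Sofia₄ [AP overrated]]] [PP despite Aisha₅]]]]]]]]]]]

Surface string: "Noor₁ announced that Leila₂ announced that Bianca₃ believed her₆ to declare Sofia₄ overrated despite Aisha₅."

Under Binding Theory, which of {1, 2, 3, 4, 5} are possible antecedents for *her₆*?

{1, 2}

*her* is a pronoun, so Principle B applies: it must be free in its binding domain.
Binding domain of *her₆*: the embedded TP, whose subject is Bianca₃.
*Noor₁* c-commands the pronoun but from outside its binding domain, and is not c-commanded by it → coindexation permitted.
*Leila₂* c-commands the pronoun but from outside its binding domain, and is not c-commanded by it → coindexation permitted.
*Bianca₃* c-commands the pronoun within its binding domain → coindexation would violate Principle B.
*Sofia₄*: the pronoun c-commands this R-expression → coindexation would violate Principle C on *Sofia₄*.
*Aisha₅*: the pronoun c-commands this R-expression → coindexation would violate Principle C on *Aisha₅*.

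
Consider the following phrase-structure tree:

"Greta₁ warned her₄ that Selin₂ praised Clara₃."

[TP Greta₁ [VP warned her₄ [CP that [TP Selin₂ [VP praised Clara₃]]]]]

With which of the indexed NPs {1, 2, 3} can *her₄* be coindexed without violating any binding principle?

none

*her* is a pronoun, so Principle B applies: it must be free in its binding domain.
Binding domain of *her₄*: the matrix TP, whose subject is Greta₁.
*Greta₁* c-commands the pronoun within its binding domain → coindexation would violate Principle B.
*Selin₂*: the pronoun c-commands this R-expression → coindexation would violate Principle C on *Selin₂*.
*Clara₃*: the pronoun c-commands this R-expression → coindexation would violate Principle C on *Clara₃*.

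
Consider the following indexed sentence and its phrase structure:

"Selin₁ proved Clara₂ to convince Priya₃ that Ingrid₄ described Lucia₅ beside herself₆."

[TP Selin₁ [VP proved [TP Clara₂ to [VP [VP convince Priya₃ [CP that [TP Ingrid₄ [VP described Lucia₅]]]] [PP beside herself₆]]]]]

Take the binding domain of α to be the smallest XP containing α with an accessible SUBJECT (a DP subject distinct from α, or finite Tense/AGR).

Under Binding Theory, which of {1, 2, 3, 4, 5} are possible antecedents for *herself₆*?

{2}

*herself* is an anaphor, so Principle A applies: it must be bound in its binding domain.
Binding domain of *herself₆*: the embedded TP, whose subject is Clara₂.
*Selin₁* c-commands the anaphor but is outside its binding domain → cannot satisfy Principle A.
*Clara₂* c-commands the anaphor within its binding domain → licit binder.
*Priya₃* does not c-command the anaphor → cannot bind it.
*Ingrid₄* does not c-command the anaphor → cannot bind it.
*Lucia₅* does not c-command the anaphor → cannot bind it.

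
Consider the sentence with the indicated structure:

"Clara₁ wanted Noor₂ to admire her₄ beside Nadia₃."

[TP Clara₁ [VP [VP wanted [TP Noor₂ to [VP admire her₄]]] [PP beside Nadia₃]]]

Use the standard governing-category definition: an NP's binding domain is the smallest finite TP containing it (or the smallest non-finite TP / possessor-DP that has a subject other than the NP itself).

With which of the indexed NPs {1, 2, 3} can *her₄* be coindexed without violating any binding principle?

{1, 3}

*her* is a pronoun, so Principle B applies: it must be free in its binding domain.
Binding domain of *her₄*: the embedded TP, whose subject is Noor₂.
*Clara₁* c-commands the pronoun but from outside its binding domain, and is not c-commanded by it → coindexation permitted.
*Noor₂* c-commands the pronoun within its binding domain → coindexation would violate Principle B.
*Nadia₃* and the pronoun do not c-command one another → neither Principle B nor Principle C is at stake; coindexation permitted.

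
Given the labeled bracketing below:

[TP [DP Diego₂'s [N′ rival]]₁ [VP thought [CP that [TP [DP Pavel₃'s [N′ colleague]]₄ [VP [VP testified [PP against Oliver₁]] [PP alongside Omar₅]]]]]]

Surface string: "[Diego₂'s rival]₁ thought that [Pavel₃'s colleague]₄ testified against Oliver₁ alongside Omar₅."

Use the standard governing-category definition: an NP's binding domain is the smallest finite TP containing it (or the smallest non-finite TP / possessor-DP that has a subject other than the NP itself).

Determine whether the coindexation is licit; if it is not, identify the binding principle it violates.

Principle C

The two coindexed NPs are *[Diego₂'s rival]₁* and *Oliver₁*.
*Oliver₁* is an R-expression. Principle C requires it to be free everywhere.
*[Diego₂'s rival]₁* c-commands it and carries the same index.
The R-expression is bound → Principle C violation.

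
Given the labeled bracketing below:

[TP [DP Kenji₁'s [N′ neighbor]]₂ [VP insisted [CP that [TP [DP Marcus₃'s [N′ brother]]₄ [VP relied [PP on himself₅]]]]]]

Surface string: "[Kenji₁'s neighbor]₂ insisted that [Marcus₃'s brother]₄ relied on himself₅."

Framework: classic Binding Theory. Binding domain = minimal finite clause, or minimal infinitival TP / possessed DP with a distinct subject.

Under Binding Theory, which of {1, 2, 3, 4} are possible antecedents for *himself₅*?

*himself* is an anaphor, so Principle A applies: it must be bound in its binding domain.
Binding domain of *himself₅*: the embedded TP, whose subject is [Marcus₃'s brother]₄.
*Kenji₁* does not c-command the anaphor → cannot bind it.
*[Kenji₁'s neighbor]₂* c-commands the anaphor but is outside its binding domain → cannot satisfy Principle A.
*Marcus₃* does not c-command the anaphor → cannot bind it.
*[Marcus₃'s brother]₄* c-commands the anaphor within its binding domain → licit binder.

{4}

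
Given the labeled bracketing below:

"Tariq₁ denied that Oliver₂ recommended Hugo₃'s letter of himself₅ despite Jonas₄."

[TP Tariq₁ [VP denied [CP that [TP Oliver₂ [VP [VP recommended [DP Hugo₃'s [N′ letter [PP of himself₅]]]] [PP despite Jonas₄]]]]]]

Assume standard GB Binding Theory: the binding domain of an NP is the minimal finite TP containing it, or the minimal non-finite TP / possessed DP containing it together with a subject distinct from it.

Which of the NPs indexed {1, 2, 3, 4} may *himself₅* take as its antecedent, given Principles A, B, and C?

{3}

*himself* is an anaphor, so Principle A applies: it must be bound in its binding domain.
Binding domain of *himself₅*: the possessed DP, whose subject is Hugo₃.
*Tariq₁* c-commands the anaphor but is outside its binding domain → cannot satisfy Principle A.
*Oliver₂* c-commands the anaphor but is outside its binding domain → cannot satisfy Principle A.
*Hugo₃* c-commands the anaphor within its binding domain → licit binder.
*Jonas₄* does not c-command the anaphor → cannot bind it.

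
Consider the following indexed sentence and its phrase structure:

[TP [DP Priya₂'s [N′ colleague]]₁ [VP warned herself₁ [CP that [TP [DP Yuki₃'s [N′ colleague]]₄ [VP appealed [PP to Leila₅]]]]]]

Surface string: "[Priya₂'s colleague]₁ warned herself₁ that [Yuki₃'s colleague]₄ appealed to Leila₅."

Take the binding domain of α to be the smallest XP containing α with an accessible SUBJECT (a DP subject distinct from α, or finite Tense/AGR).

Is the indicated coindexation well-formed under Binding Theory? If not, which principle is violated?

The two coindexed NPs are *[Priya₂'s colleague]₁* and *herself₁*.
*herself₁* is an anaphor; its binding domain is the matrix TP, whose subject is [Priya₂'s colleague]₁. *[Priya₂'s colleague]₁* c-commands it within that domain and shares its index, so Principle A is satisfied.
*[Priya₂'s colleague]₁* is an R-expression; *herself₁* does not c-command it, and no other NP shares its index, so Principle C is satisfied.
All principles are respected.

grammatical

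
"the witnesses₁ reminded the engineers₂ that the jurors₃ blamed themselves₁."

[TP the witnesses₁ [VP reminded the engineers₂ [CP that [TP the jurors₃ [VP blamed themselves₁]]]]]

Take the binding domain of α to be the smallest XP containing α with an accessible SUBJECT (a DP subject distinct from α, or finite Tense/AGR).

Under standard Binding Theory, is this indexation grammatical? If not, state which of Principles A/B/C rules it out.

The two coindexed NPs are *the witnesses₁* and *themselves₁*.
*themselves₁* is an anaphor. Principle A requires it to be bound within its binding domain — the embedded TP, whose subject is the jurors₃.
Within that domain it is c-commanded by *the jurors₃*, which does not share its index.
*the witnesses₁* does c-command the anaphor, but from outside its binding domain.
The anaphor is unbound in its domain → Principle A violation.

Principle A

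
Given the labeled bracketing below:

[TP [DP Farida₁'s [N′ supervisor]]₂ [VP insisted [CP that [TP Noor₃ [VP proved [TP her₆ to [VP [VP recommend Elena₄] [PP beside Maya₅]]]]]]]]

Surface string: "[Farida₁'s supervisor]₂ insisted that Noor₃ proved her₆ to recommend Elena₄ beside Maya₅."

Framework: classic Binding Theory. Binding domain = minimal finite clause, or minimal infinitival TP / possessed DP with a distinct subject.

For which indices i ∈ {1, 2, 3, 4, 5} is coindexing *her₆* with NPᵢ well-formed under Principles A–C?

*her* is a pronoun, so Principle B applies: it must be free in its binding domain.
Binding domain of *her₆*: the embedded TP, whose subject is Noor₃.
*Farida₁* and the pronoun do not c-command one another → neither Principle B nor Principle C is at stake; coindexation permitted.
*[Farida₁'s supervisor]₂* c-commands the pronoun but from outside its binding domain, and is not c-commanded by it → coindexation permitted.
*Noor₃* c-commands the pronoun within its binding domain → coindexation would violate Principle B.
*Elena₄*: the pronoun c-commands this R-expression → coindexation would violate Principle C on *Elena₄*.
*Maya₅*: the pronoun c-commands this R-expression → coindexation would violate Principle C on *Maya₅*.

{1, 2}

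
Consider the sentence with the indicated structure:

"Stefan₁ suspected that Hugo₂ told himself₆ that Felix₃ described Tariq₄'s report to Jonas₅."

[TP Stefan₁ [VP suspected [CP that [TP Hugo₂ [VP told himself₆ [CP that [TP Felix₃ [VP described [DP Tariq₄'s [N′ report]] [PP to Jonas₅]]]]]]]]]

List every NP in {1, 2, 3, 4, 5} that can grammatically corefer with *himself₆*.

{2}

*himself* is an anaphor, so Principle A applies: it must be bound in its binding domain.
Binding domain of *himself₆*: the embedded TP, whose subject is Hugo₂.
*Stefan₁* c-commands the anaphor but is outside its binding domain → cannot satisfy Principle A.
*Hugo₂* c-commands the anaphor within its binding domain → licit binder.
*Felix₃* does not c-command the anaphor → cannot bind it.
*Tariq₄* does not c-command the anaphor → cannot bind it.
*Jonas₅* does not c-command the anaphor → cannot bind it.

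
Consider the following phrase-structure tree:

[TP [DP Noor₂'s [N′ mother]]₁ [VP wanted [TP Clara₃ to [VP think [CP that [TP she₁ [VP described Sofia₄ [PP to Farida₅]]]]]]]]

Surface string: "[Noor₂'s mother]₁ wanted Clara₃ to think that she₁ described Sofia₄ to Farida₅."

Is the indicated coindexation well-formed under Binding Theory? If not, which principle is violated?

The two coindexed NPs are *[Noor₂'s mother]₁* and *she₁*.
*she₁* is a pronoun; nothing c-commands it within its binding domain (the embedded TP.), so Principle B holds trivially.
*[Noor₂'s mother]₁* is an R-expression; *she₁* does not c-command it, and no other NP shares its index, so Principle C is satisfied.
All principles are respected.

grammatical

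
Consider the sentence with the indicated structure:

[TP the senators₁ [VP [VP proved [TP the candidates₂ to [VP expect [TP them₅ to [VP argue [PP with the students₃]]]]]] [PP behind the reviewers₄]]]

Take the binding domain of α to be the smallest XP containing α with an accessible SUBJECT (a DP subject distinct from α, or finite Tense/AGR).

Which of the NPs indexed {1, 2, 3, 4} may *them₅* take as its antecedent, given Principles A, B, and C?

*them* is a pronoun, so Principle B applies: it must be free in its binding domain.
Binding domain of *them₅*: the embedded TP, whose subject is the candidates₂.
*the senators₁* c-commands the pronoun but from outside its binding domain, and is not c-commanded by it → coindexation permitted.
*the candidates₂* c-commands the pronoun within its binding domain → coindexation would violate Principle B.
*the students₃*: the pronoun c-commands this R-expression → coindexation would violate Principle C on *the students₃*.
*the reviewers₄* and the pronoun do not c-command one another → neither Principle B nor Principle C is at stake; coindexation permitted.

{1, 4}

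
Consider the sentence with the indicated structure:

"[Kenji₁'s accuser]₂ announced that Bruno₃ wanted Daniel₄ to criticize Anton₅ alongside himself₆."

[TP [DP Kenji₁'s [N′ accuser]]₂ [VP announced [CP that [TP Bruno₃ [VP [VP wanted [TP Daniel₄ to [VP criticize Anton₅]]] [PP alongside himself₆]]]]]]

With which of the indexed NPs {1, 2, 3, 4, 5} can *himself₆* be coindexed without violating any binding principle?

{3}

*himself* is an anaphor, so Principle A applies: it must be bound in its binding domain.
Binding domain of *himself₆*: the embedded TP, whose subject is Bruno₃.
*Kenji₁* does not c-command the anaphor → cannot bind it.
*[Kenji₁'s accuser]₂* c-commands the anaphor but is outside its binding domain → cannot satisfy Principle A.
*Bruno₃* c-commands the anaphor within its binding domain → licit binder.
*Daniel₄* does not c-command the anaphor → cannot bind it.
*Anton₅* does not c-command the anaphor → cannot bind it.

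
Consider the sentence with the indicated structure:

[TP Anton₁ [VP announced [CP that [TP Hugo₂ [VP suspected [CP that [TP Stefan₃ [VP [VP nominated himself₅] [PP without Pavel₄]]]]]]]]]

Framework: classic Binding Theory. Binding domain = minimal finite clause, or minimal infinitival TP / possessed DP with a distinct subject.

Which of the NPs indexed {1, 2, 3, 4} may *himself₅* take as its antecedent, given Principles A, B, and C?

*himself* is an anaphor, so Principle A applies: it must be bound in its binding domain.
Binding domain of *himself₅*: the embedded TP, whose subject is Stefan₃.
*Anton₁* c-commands the anaphor but is outside its binding domain → cannot satisfy Principle A.
*Hugo₂* c-commands the anaphor but is outside its binding domain → cannot satisfy Principle A.
*Stefan₃* c-commands the anaphor within its binding domain → licit binder.
*Pavel₄* does not c-command the anaphor → cannot bind it.

{3}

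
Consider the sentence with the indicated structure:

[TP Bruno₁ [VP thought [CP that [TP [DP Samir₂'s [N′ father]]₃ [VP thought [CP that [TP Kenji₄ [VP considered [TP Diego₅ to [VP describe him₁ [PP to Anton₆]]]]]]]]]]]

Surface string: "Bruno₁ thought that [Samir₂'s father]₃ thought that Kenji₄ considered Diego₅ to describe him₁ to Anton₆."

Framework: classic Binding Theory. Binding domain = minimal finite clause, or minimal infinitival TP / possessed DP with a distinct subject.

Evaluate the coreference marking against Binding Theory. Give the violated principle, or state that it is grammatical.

The two coindexed NPs are *Bruno₁* and *him₁*.
*him₁* is a pronoun; its binding domain is the embedded TP, whose subject is Diego₅. Within that domain it is c-commanded only by *Diego₅*, which carries a different index — the pronoun is free locally, so Principle B holds.
*Bruno₁* is an R-expression; *him₁* does not c-command it, and no other NP shares its index, so Principle C is satisfied.
All principles are respected.

grammatical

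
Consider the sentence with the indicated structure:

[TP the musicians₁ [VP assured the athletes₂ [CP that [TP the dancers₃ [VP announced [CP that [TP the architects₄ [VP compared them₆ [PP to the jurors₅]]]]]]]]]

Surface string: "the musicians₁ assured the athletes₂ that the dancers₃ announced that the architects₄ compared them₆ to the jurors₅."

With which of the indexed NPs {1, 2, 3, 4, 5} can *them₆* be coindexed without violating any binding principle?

{1, 2, 3}

*them* is a pronoun, so Principle B applies: it must be free in its binding domain.
Binding domain of *them₆*: the embedded TP, whose subject is the architects₄.
*the musicians₁* c-commands the pronoun but from outside its binding domain, and is not c-commanded by it → coindexation permitted.
*the athletes₂* c-commands the pronoun but from outside its binding domain, and is not c-commanded by it → coindexation permitted.
*the dancers₃* c-commands the pronoun but from outside its binding domain, and is not c-commanded by it → coindexation permitted.
*the architects₄* c-commands the pronoun within its binding domain → coindexation would violate Principle B.
*the jurors₅*: the pronoun c-commands this R-expression → coindexation would violate Principle C on *the jurors₅*.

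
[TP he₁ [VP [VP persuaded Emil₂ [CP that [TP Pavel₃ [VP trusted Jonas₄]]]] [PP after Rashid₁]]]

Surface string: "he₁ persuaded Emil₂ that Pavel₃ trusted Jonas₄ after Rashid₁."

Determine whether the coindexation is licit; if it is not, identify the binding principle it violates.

Principle C

The two coindexed NPs are *he₁* and *Rashid₁*.
*Rashid₁* is an R-expression. Principle C requires it to be free everywhere.
*he₁* c-commands it and carries the same index.
The R-expression is bound → Principle C violation.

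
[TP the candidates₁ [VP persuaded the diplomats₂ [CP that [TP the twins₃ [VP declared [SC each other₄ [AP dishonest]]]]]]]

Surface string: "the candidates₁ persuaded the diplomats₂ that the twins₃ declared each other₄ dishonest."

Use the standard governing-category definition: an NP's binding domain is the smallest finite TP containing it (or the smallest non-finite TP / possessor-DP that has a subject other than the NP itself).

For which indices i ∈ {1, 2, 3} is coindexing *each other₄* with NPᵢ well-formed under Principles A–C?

{3}

*each other* is an anaphor, so Principle A applies: it must be bound in its binding domain.
Binding domain of *each other₄*: the embedded TP, whose subject is the twins₃.
*the candidates₁* c-commands the anaphor but is outside its binding domain → cannot satisfy Principle A.
*the diplomats₂* c-commands the anaphor but is outside its binding domain → cannot satisfy Principle A.
*the twins₃* c-commands the anaphor within its binding domain → licit binder.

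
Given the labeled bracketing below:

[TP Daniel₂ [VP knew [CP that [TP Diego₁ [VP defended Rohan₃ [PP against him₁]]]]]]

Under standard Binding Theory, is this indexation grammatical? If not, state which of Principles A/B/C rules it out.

Principle B

The two coindexed NPs are *Diego₁* and *him₁*.
*him₁* is a pronoun. Its binding domain is the embedded TP, whose subject is Diego₁.
*Diego₁* c-commands it within that domain and carries the same index.
The pronoun is locally bound → Principle B violation.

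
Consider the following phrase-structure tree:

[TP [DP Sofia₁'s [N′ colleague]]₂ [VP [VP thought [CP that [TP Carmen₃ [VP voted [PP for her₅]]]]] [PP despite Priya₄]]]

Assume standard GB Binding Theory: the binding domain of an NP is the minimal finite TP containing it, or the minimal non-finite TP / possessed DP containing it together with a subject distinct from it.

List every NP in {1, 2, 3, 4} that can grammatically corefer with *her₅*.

{1, 2, 4}

*her* is a pronoun, so Principle B applies: it must be free in its binding domain.
Binding domain of *her₅*: the embedded TP, whose subject is Carmen₃.
*Sofia₁* and the pronoun do not c-command one another → neither Principle B nor Principle C is at stake; coindexation permitted.
*[Sofia₁'s colleague]₂* c-commands the pronoun but from outside its binding domain, and is not c-commanded by it → coindexation permitted.
*Carmen₃* c-commands the pronoun within its binding domain → coindexation would violate Principle B.
*Priya₄* and the pronoun do not c-command one another → neither Principle B nor Principle C is at stake; coindexation permitted.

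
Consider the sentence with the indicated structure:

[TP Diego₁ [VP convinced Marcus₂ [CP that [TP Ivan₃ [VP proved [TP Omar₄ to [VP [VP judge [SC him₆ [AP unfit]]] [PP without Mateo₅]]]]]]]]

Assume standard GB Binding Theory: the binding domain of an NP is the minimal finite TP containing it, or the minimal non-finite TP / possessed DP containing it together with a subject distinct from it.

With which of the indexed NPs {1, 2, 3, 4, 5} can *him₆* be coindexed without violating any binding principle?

*him* is a pronoun, so Principle B applies: it must be free in its binding domain.
Binding domain of *him₆*: the embedded TP, whose subject is Omar₄.
*Diego₁* c-commands the pronoun but from outside its binding domain, and is not c-commanded by it → coindexation permitted.
*Marcus₂* c-commands the pronoun but from outside its binding domain, and is not c-commanded by it → coindexation permitted.
*Ivan₃* c-commands the pronoun but from outside its binding domain, and is not c-commanded by it → coindexation permitted.
*Omar₄* c-commands the pronoun within its binding domain → coindexation would violate Principle B.
*Mateo₅* and the pronoun do not c-command one another → neither Principle B nor Principle C is at stake; coindexation permitted.

{1, 2, 3, 5}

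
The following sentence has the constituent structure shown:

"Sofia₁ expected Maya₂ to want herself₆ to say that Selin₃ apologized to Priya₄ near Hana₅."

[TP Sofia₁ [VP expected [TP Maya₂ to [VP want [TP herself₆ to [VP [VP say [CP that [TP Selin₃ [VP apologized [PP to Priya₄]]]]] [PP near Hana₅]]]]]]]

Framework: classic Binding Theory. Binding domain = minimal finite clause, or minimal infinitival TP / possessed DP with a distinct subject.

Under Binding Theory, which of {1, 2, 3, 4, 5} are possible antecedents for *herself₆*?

*herself* is an anaphor, so Principle A applies: it must be bound in its binding domain.
Binding domain of *herself₆*: the embedded TP, whose subject is Maya₂.
*Sofia₁* c-commands the anaphor but is outside its binding domain → cannot satisfy Principle A.
*Maya₂* c-commands the anaphor within its binding domain → licit binder.
*Selin₃* does not c-command the anaphor → cannot bind it.
*Priya₄* does not c-command the anaphor → cannot bind it.
*Hana₅* does not c-command the anaphor → cannot bind it.

{2}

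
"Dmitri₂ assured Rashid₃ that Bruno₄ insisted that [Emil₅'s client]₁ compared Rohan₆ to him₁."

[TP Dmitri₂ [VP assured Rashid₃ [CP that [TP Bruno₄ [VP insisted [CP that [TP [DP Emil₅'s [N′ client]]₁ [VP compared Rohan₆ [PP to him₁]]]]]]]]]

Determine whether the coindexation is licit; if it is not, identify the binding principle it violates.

Principle B

The two coindexed NPs are *[Emil₅'s client]₁* and *him₁*.
*him₁* is a pronoun. Its binding domain is the embedded TP, whose subject is [Emil₅'s client]₁.
*[Emil₅'s client]₁* c-commands it within that domain and carries the same index.
The pronoun is locally bound → Principle B violation.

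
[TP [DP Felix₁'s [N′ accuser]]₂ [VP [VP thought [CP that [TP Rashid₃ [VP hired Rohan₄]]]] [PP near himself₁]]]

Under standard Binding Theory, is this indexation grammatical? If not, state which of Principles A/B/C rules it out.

Principle A

The two coindexed NPs are *Felix₁* and *himself₁*.
*himself₁* is an anaphor. Principle A requires it to be bound within its binding domain — the matrix TP, whose subject is [Felix₁'s accuser]₂.
Within that domain it is c-commanded by *[Felix₁'s accuser]₂*, which does not share its index.
*Felix₁* does not c-command the anaphor at all.
The anaphor is unbound in its domain → Principle A violation.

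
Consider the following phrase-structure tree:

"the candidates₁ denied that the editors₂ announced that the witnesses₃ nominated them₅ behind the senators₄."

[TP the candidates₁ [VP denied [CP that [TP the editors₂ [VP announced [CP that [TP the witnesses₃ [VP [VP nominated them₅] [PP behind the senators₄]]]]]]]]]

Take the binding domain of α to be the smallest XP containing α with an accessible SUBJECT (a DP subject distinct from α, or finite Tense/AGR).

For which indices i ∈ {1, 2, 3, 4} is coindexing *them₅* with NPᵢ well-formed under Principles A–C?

*them* is a pronoun, so Principle B applies: it must be free in its binding domain.
Binding domain of *them₅*: the embedded TP, whose subject is the witnesses₃.
*the candidates₁* c-commands the pronoun but from outside its binding domain, and is not c-commanded by it → coindexation permitted.
*the editors₂* c-commands the pronoun but from outside its binding domain, and is not c-commanded by it → coindexation permitted.
*the witnesses₃* c-commands the pronoun within its binding domain → coindexation would violate Principle B.
*the senators₄* and the pronoun do not c-command one another → neither Principle B nor Principle C is at stake; coindexation permitted.

{1, 2, 4}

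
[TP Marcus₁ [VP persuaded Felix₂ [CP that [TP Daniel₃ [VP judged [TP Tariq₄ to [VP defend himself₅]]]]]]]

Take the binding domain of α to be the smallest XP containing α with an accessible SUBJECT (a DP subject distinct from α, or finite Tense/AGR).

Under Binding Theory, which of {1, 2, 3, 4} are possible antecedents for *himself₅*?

*himself* is an anaphor, so Principle A applies: it must be bound in its binding domain.
Binding domain of *himself₅*: the embedded TP, whose subject is Tariq₄.
*Marcus₁* c-commands the anaphor but is outside its binding domain → cannot satisfy Principle A.
*Felix₂* c-commands the anaphor but is outside its binding domain → cannot satisfy Principle A.
*Daniel₃* c-commands the anaphor but is outside its binding domain → cannot satisfy Principle A.
*Tariq₄* c-commands the anaphor within its binding domain → licit binder.

{4}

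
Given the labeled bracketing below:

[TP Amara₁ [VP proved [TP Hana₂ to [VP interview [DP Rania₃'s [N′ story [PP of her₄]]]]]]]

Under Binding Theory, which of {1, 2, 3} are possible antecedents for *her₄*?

*her* is a pronoun, so Principle B applies: it must be free in its binding domain.
Binding domain of *her₄*: the possessed DP, whose subject is Rania₃.
*Amara₁* c-commands the pronoun but from outside its binding domain, and is not c-commanded by it → coindexation permitted.
*Hana₂* c-commands the pronoun but from outside its binding domain, and is not c-commanded by it → coindexation permitted.
*Rania₃* c-commands the pronoun within its binding domain → coindexation would violate Principle B.

{1, 2}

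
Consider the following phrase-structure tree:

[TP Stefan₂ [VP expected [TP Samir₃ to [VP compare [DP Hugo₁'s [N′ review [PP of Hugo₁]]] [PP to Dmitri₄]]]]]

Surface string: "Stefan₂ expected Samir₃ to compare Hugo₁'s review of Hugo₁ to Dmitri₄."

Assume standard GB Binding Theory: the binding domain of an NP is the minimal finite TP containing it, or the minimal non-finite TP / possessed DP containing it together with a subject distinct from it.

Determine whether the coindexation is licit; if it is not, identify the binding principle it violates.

Principle C

The two coindexed NPs are *Hugo₁* (the higher occurrence) and *Hugo₁* (the lower occurrence).
*Hugo₁* (the lower occurrence) is an R-expression. Principle C requires it to be free everywhere.
*Hugo₁* (the higher occurrence) c-commands it and carries the same index.
The R-expression is bound → Principle C violation.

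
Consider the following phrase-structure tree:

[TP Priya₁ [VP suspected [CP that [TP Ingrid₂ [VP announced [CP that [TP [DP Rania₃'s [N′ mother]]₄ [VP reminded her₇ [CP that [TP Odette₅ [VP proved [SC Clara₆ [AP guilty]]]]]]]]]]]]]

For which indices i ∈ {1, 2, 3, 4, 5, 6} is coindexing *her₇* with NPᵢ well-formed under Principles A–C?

*her* is a pronoun, so Principle B applies: it must be free in its binding domain.
Binding domain of *her₇*: the embedded TP, whose subject is [Rania₃'s mother]₄.
*Priya₁* c-commands the pronoun but from outside its binding domain, and is not c-commanded by it → coindexation permitted.
*Ingrid₂* c-commands the pronoun but from outside its binding domain, and is not c-commanded by it → coindexation permitted.
*Rania₃* and the pronoun do not c-command one another → neither Principle B nor Principle C is at stake; coindexation permitted.
*[Rania₃'s mother]₄* c-commands the pronoun within its binding domain → coindexation would violate Principle B.
*Odette₅*: the pronoun c-commands this R-expression → coindexation would violate Principle C on *Odette₅*.
*Clara₆*: the pronoun c-commands this R-expression → coindexation would violate Principle C on *Clara₆*.

{1, 2, 3}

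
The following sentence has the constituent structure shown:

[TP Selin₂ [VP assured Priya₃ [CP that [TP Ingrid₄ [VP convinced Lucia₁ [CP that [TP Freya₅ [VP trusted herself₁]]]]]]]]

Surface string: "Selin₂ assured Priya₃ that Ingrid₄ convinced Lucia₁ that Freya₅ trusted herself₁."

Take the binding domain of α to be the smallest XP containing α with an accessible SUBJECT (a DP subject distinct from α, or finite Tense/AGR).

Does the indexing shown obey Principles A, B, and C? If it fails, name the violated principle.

Principle A

The two coindexed NPs are *Lucia₁* and *herself₁*.
*herself₁* is an anaphor. Principle A requires it to be bound within its binding domain — the embedded TP, whose subject is Freya₅.
Within that domain it is c-commanded by *Freya₅*, which does not share its index.
*Lucia₁* does c-command the anaphor, but from outside its binding domain.
The anaphor is unbound in its domain → Principle A violation.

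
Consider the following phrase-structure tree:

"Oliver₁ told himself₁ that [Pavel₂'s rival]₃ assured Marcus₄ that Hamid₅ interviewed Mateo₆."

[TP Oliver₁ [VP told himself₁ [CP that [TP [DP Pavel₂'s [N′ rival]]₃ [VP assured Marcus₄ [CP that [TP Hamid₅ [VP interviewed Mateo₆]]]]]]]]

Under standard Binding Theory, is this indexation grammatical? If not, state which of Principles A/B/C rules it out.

grammatical

The two coindexed NPs are *Oliver₁* and *himself₁*.
*himself₁* is an anaphor; its binding domain is the matrix TP, whose subject is Oliver₁. *Oliver₁* c-commands it within that domain and shares its index, so Principle A is satisfied.
*Oliver₁* is an R-expression; *himself₁* does not c-command it, and no other NP shares its index, so Principle C is satisfied.
All principles are respected.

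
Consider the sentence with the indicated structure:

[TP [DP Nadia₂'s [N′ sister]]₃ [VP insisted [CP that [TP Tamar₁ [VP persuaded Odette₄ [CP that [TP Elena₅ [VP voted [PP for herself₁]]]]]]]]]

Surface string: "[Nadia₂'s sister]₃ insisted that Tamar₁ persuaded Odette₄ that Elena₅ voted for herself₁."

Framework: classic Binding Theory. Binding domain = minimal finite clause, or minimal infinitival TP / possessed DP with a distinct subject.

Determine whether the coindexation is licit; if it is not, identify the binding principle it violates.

Principle A

The two coindexed NPs are *Tamar₁* and *herself₁*.
*herself₁* is an anaphor. Principle A requires it to be bound within its binding domain — the embedded TP, whose subject is Elena₅.
Within that domain it is c-commanded by *Elena₅*, which does not share its index.
*Tamar₁* does c-command the anaphor, but from outside its binding domain.
The anaphor is unbound in its domain → Principle A violation.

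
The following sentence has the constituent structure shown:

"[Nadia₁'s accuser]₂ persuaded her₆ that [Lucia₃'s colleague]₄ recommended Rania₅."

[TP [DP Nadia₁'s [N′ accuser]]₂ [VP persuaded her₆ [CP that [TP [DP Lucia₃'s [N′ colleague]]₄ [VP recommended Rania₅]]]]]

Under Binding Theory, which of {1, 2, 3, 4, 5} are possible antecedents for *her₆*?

*her* is a pronoun, so Principle B applies: it must be free in its binding domain.
Binding domain of *her₆*: the matrix TP, whose subject is [Nadia₁'s accuser]₂.
*Nadia₁* and the pronoun do not c-command one another → neither Principle B nor Principle C is at stake; coindexation permitted.
*[Nadia₁'s accuser]₂* c-commands the pronoun within its binding domain → coindexation would violate Principle B.
*Lucia₃*: the pronoun c-commands this R-expression → coindexation would violate Principle C on *Lucia₃*.
*[Lucia₃'s colleague]₄*: the pronoun c-commands this R-expression → coindexation would violate Principle C on *[Lucia₃'s colleague]₄*.
*Rania₅*: the pronoun c-commands this R-expression → coindexation would violate Principle C on *Rania₅*.

{1}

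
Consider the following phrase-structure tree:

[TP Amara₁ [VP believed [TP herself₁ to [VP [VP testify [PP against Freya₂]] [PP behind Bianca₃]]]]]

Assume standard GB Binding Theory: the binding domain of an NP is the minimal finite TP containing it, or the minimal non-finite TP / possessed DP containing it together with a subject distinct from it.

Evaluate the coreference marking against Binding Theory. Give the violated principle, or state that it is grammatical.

The two coindexed NPs are *Amara₁* and *herself₁*.
*herself₁* is an anaphor; its binding domain is the matrix TP, whose subject is Amara₁. *Amara₁* c-commands it within that domain and shares its index, so Principle A is satisfied.
*Amara₁* is an R-expression; *herself₁* does not c-command it, and no other NP shares its index, so Principle C is satisfied.
All principles are respected.

grammatical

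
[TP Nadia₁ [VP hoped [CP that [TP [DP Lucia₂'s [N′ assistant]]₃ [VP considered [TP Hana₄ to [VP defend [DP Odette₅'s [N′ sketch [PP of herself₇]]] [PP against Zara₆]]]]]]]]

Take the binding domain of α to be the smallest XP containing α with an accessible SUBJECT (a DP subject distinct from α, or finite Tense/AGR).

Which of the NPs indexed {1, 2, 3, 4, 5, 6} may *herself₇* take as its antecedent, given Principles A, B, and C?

{5}

*herself* is an anaphor, so Principle A applies: it must be bound in its binding domain.
Binding domain of *herself₇*: the possessed DP, whose subject is Odette₅.
*Nadia₁* c-commands the anaphor but is outside its binding domain → cannot satisfy Principle A.
*Lucia₂* does not c-command the anaphor → cannot bind it.
*[Lucia₂'s assistant]₃* c-commands the anaphor but is outside its binding domain → cannot satisfy Principle A.
*Hana₄* c-commands the anaphor but is outside its binding domain → cannot satisfy Principle A.
*Odette₅* c-commands the anaphor within its binding domain → licit binder.
*Zara₆* does not c-command the anaphor → cannot bind it.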